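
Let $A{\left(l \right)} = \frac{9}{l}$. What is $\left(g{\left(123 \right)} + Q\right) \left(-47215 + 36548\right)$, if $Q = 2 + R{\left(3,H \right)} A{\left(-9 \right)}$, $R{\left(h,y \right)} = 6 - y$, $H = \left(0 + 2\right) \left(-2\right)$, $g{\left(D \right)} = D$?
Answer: $-1226705$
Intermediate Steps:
$H = -4$ ($H = 2 \left(-2\right) = -4$)
$Q = -8$ ($Q = 2 + \left(6 - -4\right) \frac{9}{-9} = 2 + \left(6 + 4\right) 9 \left(- \frac{1}{9}\right) = 2 + 10 \left(-1\right) = 2 - 10 = -8$)
$\left(g{\left(123 \right)} + Q\right) \left(-47215 + 36548\right) = \left(123 - 8\right) \left(-47215 + 36548\right) = 115 \left(-10667\right) = -1226705$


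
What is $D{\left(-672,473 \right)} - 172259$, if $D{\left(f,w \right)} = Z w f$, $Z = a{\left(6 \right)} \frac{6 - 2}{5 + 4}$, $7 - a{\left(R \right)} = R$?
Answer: $- \frac{940585}{3} \approx -3.1353 \cdot 10^{5}$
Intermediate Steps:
$a{\left(R \right)} = 7 - R$
$Z = \frac{4}{9}$ ($Z = \left(7 - 6\right) \frac{6 - 2}{5 + 4} = \left(7 - 6\right) \frac{4}{9} = 1 \cdot 4 \cdot \frac{1}{9} = 1 \cdot \frac{4}{9} = \frac{4}{9} \approx 0.44444$)
$D{\left(f,w \right)} = \frac{4 f w}{9}$ ($D{\left(f,w \right)} = \frac{4 w}{9} f = \frac{4 f w}{9}$)
$D{\left(-672,473 \right)} - 172259 = \frac{4}{9} \left(-672\right) 473 - 172259 = - \frac{423808}{3} - 172259 = - \frac{940585}{3}$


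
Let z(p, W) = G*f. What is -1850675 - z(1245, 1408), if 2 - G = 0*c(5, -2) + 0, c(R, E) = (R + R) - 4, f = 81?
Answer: -1850837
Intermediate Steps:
c(R, E) = -4 + 2*R (c(R, E) = 2*R - 4 = -4 + 2*R)
G = 2 (G = 2 - (0*(-4 + 2*5) + 0) = 2 - (0*(-4 + 10) + 0) = 2 - (0*6 + 0) = 2 - (0 + 0) = 2 - 1*0 = 2 + 0 = 2)
z(p, W) = 162 (z(p, W) = 2*81 = 162)
-1850675 - z(1245, 1408) = -1850675 - 1*162 = -1850675 - 162 = -1850837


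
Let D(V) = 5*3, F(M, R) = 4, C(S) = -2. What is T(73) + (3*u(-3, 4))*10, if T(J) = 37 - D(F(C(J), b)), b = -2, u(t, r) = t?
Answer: -68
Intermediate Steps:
D(V) = 15
T(J) = 22 (T(J) = 37 - 1*15 = 37 - 15 = 22)
T(73) + (3*u(-3, 4))*10 = 22 + (3*(-3))*10 = 22 - 9*10 = 22 - 90 = -68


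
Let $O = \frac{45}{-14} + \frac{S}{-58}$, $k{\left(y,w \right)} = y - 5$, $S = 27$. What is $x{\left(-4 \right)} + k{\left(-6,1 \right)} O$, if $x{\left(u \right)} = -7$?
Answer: $\frac{6796}{203} \approx 33.478$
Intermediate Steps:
$k{\left(y,w \right)} = -5 + y$ ($k{\left(y,w \right)} = y - 5 = -5 + y$)
$O = - \frac{747}{203}$ ($O = \frac{45}{-14} + \frac{27}{-58} = 45 \left(- \frac{1}{14}\right) + 27 \left(- \frac{1}{58}\right) = - \frac{45}{14} - \frac{27}{58} = - \frac{747}{203} \approx -3.6798$)
$x{\left(-4 \right)} + k{\left(-6,1 \right)} O = -7 + \left(-5 - 6\right) \left(- \frac{747}{203}\right) = -7 - - \frac{8217}{203} = -7 + \frac{8217}{203} = \frac{6796}{203}$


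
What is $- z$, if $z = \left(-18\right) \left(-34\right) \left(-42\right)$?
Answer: $25704$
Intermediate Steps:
$z = -25704$ ($z = 612 \left(-42\right) = -25704$)
$- z = \left(-1\right) \left(-25704\right) = 25704$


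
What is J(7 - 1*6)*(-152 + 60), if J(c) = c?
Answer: -92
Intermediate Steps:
J(7 - 1*6)*(-152 + 60) = (7 - 1*6)*(-152 + 60) = (7 - 6)*(-92) = 1*(-92) = -92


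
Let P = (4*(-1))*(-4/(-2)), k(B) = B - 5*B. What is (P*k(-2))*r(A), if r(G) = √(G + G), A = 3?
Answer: -64*√6 ≈ -156.77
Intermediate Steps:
k(B) = -4*B
r(G) = √2*√G (r(G) = √(2*G) = √2*√G)
P = -8 (P = -(-16)*(-1)/2 = -4*2 = -8)
(P*k(-2))*r(A) = (-(-32)*(-2))*(√2*√3) = (-8*8)*√6 = -64*√6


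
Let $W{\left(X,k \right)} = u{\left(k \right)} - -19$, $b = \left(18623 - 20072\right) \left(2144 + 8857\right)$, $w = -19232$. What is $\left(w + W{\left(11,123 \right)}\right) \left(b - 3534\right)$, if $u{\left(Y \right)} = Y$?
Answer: $304370635470$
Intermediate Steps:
$b = -15940449$ ($b = \left(-1449\right) 11001 = -15940449$)
$W{\left(X,k \right)} = 19 + k$ ($W{\left(X,k \right)} = k - -19 = k + 19 = 19 + k$)
$\left(w + W{\left(11,123 \right)}\right) \left(b - 3534\right) = \left(-19232 + \left(19 + 123\right)\right) \left(-15940449 - 3534\right) = \left(-19232 + 142\right) \left(-15943983\right) = \left(-19090\right) \left(-15943983\right) = 304370635470$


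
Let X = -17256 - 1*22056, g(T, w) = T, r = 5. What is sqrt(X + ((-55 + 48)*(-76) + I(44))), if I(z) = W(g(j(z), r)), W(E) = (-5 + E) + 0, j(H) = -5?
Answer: 3*I*sqrt(4310) ≈ 196.95*I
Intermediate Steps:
W(E) = -5 + E
I(z) = -10 (I(z) = -5 - 5 = -10)
X = -39312 (X = -17256 - 22056 = -39312)
sqrt(X + ((-55 + 48)*(-76) + I(44))) = sqrt(-39312 + ((-55 + 48)*(-76) - 10)) = sqrt(-39312 + (-7*(-76) - 10)) = sqrt(-39312 + (532 - 10)) = sqrt(-39312 + 522) = sqrt(-38790) = 3*I*sqrt(4310)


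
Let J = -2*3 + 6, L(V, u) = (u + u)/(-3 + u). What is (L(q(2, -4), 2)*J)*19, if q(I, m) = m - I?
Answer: 0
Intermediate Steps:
L(V, u) = 2*u/(-3 + u) (L(V, u) = (2*u)/(-3 + u) = 2*u/(-3 + u))
J = 0 (J = -6 + 6 = 0)
(L(q(2, -4), 2)*J)*19 = ((2*2/(-3 + 2))*0)*19 = ((2*2/(-1))*0)*19 = ((2*2*(-1))*0)*19 = -4*0*19 = 0*19 = 0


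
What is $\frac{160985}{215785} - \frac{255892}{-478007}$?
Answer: $\frac{26433922423}{20629348099} \approx 1.2814$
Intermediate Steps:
$\frac{160985}{215785} - \frac{255892}{-478007} = 160985 \cdot \frac{1}{215785} - - \frac{255892}{478007} = \frac{32197}{43157} + \frac{255892}{478007} = \frac{26433922423}{20629348099}$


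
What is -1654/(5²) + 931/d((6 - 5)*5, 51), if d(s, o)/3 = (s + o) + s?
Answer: -279407/4575 ≈ -61.073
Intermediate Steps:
d(s, o) = 3*o + 6*s (d(s, o) = 3*((s + o) + s) = 3*((o + s) + s) = 3*(o + 2*s) = 3*o + 6*s)
-1654/(5²) + 931/d((6 - 5)*5, 51) = -1654/(5²) + 931/(3*51 + 6*((6 - 5)*5)) = -1654/25 + 931/(153 + 6*(1*5)) = -1654*1/25 + 931/(153 + 6*5) = -1654/25 + 931/(153 + 30) = -1654/25 + 931/183 = -279407/4575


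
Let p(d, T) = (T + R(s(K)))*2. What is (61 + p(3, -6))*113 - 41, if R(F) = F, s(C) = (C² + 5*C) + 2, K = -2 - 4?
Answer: 7304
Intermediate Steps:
K = -6
s(C) = 2 + C² + 5*C
p(d, T) = 16 + 2*T (p(d, T) = (T + (2 + (-6)² + 5*(-6)))*2 = (T + (2 + 36 - 30))*2 = (T + 8)*2 = (8 + T)*2 = 16 + 2*T)
(61 + p(3, -6))*113 - 41 = (61 + (16 + 2*(-6)))*113 - 41 = (61 + (16 - 12))*113 - 41 = (61 + 4)*113 - 41 = 65*113 - 41 = 7345 - 41 = 7304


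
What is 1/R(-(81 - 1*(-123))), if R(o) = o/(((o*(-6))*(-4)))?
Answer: 24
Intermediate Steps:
R(o) = 1/24 (R(o) = o/((-6*o*(-4))) = o/((24*o)) = o*(1/(24*o)) = 1/24)
1/R(-(81 - 1*(-123))) = 1/(1/24) = 24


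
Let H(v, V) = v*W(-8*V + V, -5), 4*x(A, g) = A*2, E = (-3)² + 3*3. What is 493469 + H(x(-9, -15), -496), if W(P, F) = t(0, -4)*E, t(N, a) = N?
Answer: 493469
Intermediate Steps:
E = 18 (E = 9 + 9 = 18)
x(A, g) = A/2 (x(A, g) = (A*2)/4 = (2*A)/4 = A/2)
W(P, F) = 0 (W(P, F) = 0*18 = 0)
H(v, V) = 0 (H(v, V) = v*0 = 0)
493469 + H(x(-9, -15), -496) = 493469 + 0 = 493469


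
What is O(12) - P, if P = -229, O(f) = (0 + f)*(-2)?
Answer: 205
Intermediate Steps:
O(f) = -2*f (O(f) = f*(-2) = -2*f)
O(12) - P = -2*12 - 1*(-229) = -24 + 229 = 205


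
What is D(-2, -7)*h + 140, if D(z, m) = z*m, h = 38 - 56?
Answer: -112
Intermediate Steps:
h = -18
D(z, m) = m*z
D(-2, -7)*h + 140 = -7*(-2)*(-18) + 140 = 14*(-18) + 140 = -252 + 140 = -112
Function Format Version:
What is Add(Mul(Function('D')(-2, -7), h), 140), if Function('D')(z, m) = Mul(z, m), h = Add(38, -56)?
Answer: -112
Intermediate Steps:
h = -18
Function('D')(z, m) = Mul(m, z)
Add(Mul(Function('D')(-2, -7), h), 140) = Add(Mul(Mul(-7, -2), -18), 140) = Add(Mul(14, -18), 140) = Add(-252, 140) = -112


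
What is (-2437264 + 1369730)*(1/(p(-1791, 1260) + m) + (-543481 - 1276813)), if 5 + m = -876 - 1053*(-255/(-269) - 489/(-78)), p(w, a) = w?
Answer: 10738601590214383600/5526173 ≈ 1.9432e+12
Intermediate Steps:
m = -4562615/538 (m = -5 + (-876 - 1053*(-255/(-269) - 489/(-78))) = -5 + (-876 - 1053*(-255*(-1/269) - 489*(-1/78))) = -5 + (-876 - 1053*(255/269 + 163/26)) = -5 + (-876 - 1053*50477/6994) = -5 + (-876 - 4088637/538) = -5 - 4559925/538 = -4562615/538 ≈ -8480.7)
(-2437264 + 1369730)*(1/(p(-1791, 1260) + m) + (-543481 - 1276813)) = (-2437264 + 1369730)*(1/(-1791 - 4562615/538) + (-543481 - 1276813)) = -1067534*(1/(-5526173/538) - 1820294) = -1067534*(-538/5526173 - 1820294) = -1067534*(-10059259555400/5526173) = 10738601590214383600/5526173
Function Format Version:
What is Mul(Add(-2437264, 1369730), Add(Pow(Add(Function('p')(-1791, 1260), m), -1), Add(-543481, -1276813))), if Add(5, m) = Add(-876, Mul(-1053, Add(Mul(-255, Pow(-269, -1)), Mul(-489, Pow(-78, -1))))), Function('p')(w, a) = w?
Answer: Rational(10738601590214383600, 5526173) ≈ 1.9432e+12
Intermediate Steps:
m = Rational(-4562615, 538) (m = Add(-5, Add(-876, Mul(-1053, Add(Mul(-255, Pow(-269, -1)), Mul(-489, Pow(-78, -1)))))) = Add(-5, Add(-876, Mul(-1053, Add(Mul(-255, Rational(-1, 269)), Mul(-489, Rational(-1, 78)))))) = Add(-5, Add(-876, Mul(-1053, Add(Rational(255, 269), Rational(163, 26))))) = Add(-5, Add(-876, Mul(-1053, Rational(50477, 6994)))) = Add(-5, Add(-876, Rational(-4088637, 538))) = Add(-5, Rational(-4559925, 538)) = Rational(-4562615, 538) ≈ -8480.7)
Mul(Add(-2437264, 1369730), Add(Pow(Add(Function('p')(-1791, 1260), m), -1), Add(-543481, -1276813))) = Mul(Add(-2437264, 1369730), Add(Pow(Add(-1791, Rational(-4562615, 538)), -1), Add(-543481, -1276813))) = Mul(-1067534, Add(Pow(Rational(-5526173, 538), -1), -1820294)) = Mul(-1067534, Add(Rational(-538, 5526173), -1820294)) = Mul(-1067534, Rational(-10059259555400, 5526173)) = Rational(10738601590214383600, 5526173)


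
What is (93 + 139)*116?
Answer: 26912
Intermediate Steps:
(93 + 139)*116 = 232*116 = 26912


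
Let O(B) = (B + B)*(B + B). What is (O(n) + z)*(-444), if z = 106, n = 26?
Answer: -1247640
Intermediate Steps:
O(B) = 4*B**2 (O(B) = (2*B)*(2*B) = 4*B**2)
(O(n) + z)*(-444) = (4*26**2 + 106)*(-444) = (4*676 + 106)*(-444) = (2704 + 106)*(-444) = 2810*(-444) = -1247640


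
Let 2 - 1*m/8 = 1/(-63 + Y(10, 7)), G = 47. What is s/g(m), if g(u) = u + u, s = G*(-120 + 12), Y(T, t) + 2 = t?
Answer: -4089/26 ≈ -157.27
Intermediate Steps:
Y(T, t) = -2 + t
s = -5076 (s = 47*(-120 + 12) = 47*(-108) = -5076)
m = 468/29 (m = 16 - 8/(-63 + (-2 + 7)) = 16 - 8/(-63 + 5) = 16 - 8/(-58) = 16 - 8*(-1/58) = 16 + 4/29 = 468/29 ≈ 16.138)
g(u) = 2*u
s/g(m) = -5076/(2*(468/29)) = -5076/936/29 = -5076*29/936 = -4089/26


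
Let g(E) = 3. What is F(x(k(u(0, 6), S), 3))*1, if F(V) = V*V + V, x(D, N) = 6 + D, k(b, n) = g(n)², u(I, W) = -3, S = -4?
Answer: 240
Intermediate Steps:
k(b, n) = 9 (k(b, n) = 3² = 9)
F(V) = V + V² (F(V) = V² + V = V + V²)
F(x(k(u(0, 6), S), 3))*1 = ((6 + 9)*(1 + (6 + 9)))*1 = (15*(1 + 15))*1 = (15*16)*1 = 240*1 = 240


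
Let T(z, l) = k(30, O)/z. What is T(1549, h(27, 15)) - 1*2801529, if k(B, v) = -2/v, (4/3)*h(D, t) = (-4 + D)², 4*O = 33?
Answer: -143205757901/51117 ≈ -2.8015e+6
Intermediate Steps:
O = 33/4 (O = (¼)*33 = 33/4 ≈ 8.2500)
h(D, t) = 3*(-4 + D)²/4
T(z, l) = -8/(33*z) (T(z, l) = (-2/33/4)/z = (-2*4/33)/z = -8/(33*z))
T(1549, h(27, 15)) - 1*2801529 = -8/33/1549 - 1*2801529 = -8/33*1/1549 - 2801529 = -8/51117 - 2801529 = -143205757901/51117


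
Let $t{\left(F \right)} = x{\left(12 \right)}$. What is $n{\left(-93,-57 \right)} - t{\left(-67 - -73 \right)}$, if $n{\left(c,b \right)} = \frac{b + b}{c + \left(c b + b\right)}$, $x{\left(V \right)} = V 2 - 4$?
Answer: $- \frac{34378}{1717} \approx -20.022$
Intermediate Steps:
$x{\left(V \right)} = -4 + 2 V$ ($x{\left(V \right)} = 2 V - 4 = -4 + 2 V$)
$t{\left(F \right)} = 20$ ($t{\left(F \right)} = -4 + 2 \cdot 12 = -4 + 24 = 20$)
$n{\left(c,b \right)} = \frac{2 b}{b + c + b c}$ ($n{\left(c,b \right)} = \frac{2 b}{c + \left(b c + b\right)} = \frac{2 b}{c + \left(b + b c\right)} = \frac{2 b}{b + c + b c}$)
$n{\left(-93,-57 \right)} - t{\left(-67 - -73 \right)} = 2 \left(-57\right) \frac{1}{-57 - 93 - -5301} - 20 = 2 \left(-57\right) \frac{1}{-57 - 93 + 5301} - 20 = 2 \left(-57\right) \frac{1}{5151} - 20 = - \frac{38}{1717} - 20 = - \frac{34378}{1717}$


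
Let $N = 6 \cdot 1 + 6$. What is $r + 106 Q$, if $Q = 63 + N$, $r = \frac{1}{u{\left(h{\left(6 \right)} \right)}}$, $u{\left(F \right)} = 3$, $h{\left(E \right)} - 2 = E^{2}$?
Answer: $\frac{23851}{3} \approx 7950.3$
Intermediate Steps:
$h{\left(E \right)} = 2 + E^{2}$
$N = 12$ ($N = 6 + 6 = 12$)
$r = \frac{1}{3} \approx 0.33333$
$Q = 75$ ($Q = 63 + 12 = 75$)
$r + 106 Q = \frac{1}{3} + 106 \cdot 75 = \frac{1}{3} + 7950 = \frac{23851}{3}$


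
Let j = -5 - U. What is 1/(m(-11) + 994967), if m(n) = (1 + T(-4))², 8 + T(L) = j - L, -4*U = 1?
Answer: 16/15920433 ≈ 1.0050e-6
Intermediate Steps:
U = -¼ (U = -¼*1 = -¼ ≈ -0.25000)
j = -19/4 (j = -5 - 1*(-¼) = -5 + ¼ = -19/4 ≈ -4.7500)
T(L) = -51/4 - L (T(L) = -8 + (-19/4 - L) = -51/4 - L)
m(n) = 961/16 (m(n) = (1 + (-51/4 - 1*(-4)))² = (1 + (-51/4 + 4))² = (1 - 35/4)² = (-31/4)² = 961/16)
1/(m(-11) + 994967) = 1/(961/16 + 994967) = 1/(15920433/16) = 16/15920433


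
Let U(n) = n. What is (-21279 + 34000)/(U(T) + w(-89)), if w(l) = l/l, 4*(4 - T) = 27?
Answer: -50884/7 ≈ -7269.1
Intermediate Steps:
T = -11/4 (T = 4 - ¼*27 = 4 - 27/4 = -11/4 ≈ -2.7500)
w(l) = 1
(-21279 + 34000)/(U(T) + w(-89)) = (-21279 + 34000)/(-11/4 + 1) = 12721/(-7/4) = 12721*(-4/7) = -50884/7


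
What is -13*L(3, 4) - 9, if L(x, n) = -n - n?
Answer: 95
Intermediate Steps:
L(x, n) = -2*n
-13*L(3, 4) - 9 = -(-26)*4 - 9 = -13*(-8) - 9 = 104 - 9 = 95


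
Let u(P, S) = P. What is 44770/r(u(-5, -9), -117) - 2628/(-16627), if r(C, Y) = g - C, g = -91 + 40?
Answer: -372134951/382421 ≈ -973.10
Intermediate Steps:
g = -51
r(C, Y) = -51 - C
44770/r(u(-5, -9), -117) - 2628/(-16627) = 44770/(-51 - 1*(-5)) - 2628/(-16627) = 44770/(-51 + 5) - 2628*(-1/16627) = 44770/(-46) + 2628/16627 = 44770*(-1/46) + 2628/16627 = -22385/23 + 2628/16627 = -372134951/382421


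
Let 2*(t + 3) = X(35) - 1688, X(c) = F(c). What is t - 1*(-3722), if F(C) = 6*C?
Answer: 2980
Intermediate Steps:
X(c) = 6*c
t = -742 (t = -3 + (6*35 - 1688)/2 = -3 + (210 - 1688)/2 = -3 + (½)*(-1478) = -3 - 739 = -742)
t - 1*(-3722) = -742 - 1*(-3722) = -742 + 3722 = 2980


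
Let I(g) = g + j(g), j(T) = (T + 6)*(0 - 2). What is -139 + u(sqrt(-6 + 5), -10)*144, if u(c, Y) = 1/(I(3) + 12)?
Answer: -187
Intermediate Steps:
j(T) = -12 - 2*T (j(T) = (6 + T)*(-2) = -12 - 2*T)
I(g) = -12 - g (I(g) = g + (-12 - 2*g) = -12 - g)
u(c, Y) = -1/3 (u(c, Y) = 1/((-12 - 1*3) + 12) = 1/((-12 - 3) + 12) = 1/(-15 + 12) = 1/(-3) = -1/3)
-139 + u(sqrt(-6 + 5), -10)*144 = -139 - 1/3*144 = -139 - 48 = -187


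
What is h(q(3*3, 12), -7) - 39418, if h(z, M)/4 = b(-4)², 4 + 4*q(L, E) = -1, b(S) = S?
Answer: -39354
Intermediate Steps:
q(L, E) = -5/4 (q(L, E) = -1 + (¼)*(-1) = -1 - ¼ = -5/4)
h(z, M) = 64 (h(z, M) = 4*(-4)² = 4*16 = 64)
h(q(3*3, 12), -7) - 39418 = 64 - 39418 = -39354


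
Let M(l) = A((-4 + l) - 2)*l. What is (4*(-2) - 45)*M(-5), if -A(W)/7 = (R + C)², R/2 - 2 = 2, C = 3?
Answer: -224455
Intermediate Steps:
R = 8 (R = 4 + 2*2 = 4 + 4 = 8)
A(W) = -847 (A(W) = -7*(8 + 3)² = -7*11² = -7*121 = -847)
M(l) = -847*l
(4*(-2) - 45)*M(-5) = (4*(-2) - 45)*(-847*(-5)) = (-8 - 45)*4235 = -53*4235 = -224455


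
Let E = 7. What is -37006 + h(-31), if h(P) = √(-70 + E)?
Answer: -37006 + 3*I*√7 ≈ -37006.0 + 7.9373*I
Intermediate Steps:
h(P) = 3*I*√7 (h(P) = √(-70 + 7) = √(-63) = 3*I*√7)
-37006 + h(-31) = -37006 + 3*I*√7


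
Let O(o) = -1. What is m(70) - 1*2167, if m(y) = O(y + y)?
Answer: -2168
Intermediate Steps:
m(y) = -1
m(70) - 1*2167 = -1 - 1*2167 = -1 - 2167 = -2168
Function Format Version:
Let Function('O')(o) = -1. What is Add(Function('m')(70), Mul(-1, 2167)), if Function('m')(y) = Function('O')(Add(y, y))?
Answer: -2168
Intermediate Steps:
Function('m')(y) = -1
Add(Function('m')(70), Mul(-1, 2167)) = Add(-1, Mul(-1, 2167)) = Add(-1, -2167) = -2168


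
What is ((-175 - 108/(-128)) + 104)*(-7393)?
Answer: 16597285/32 ≈ 5.1867e+5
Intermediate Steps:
((-175 - 108/(-128)) + 104)*(-7393) = ((-175 - 108*(-1/128)) + 104)*(-7393) = ((-175 + 27/32) + 104)*(-7393) = (-5573/32 + 104)*(-7393) = -2245/32*(-7393) = 16597285/32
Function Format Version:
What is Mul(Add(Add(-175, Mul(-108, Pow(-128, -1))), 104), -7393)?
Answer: Rational(16597285, 32) ≈ 5.1867e+5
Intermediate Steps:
Mul(Add(Add(-175, Mul(-108, Pow(-128, -1))), 104), -7393) = Mul(Add(Add(-175, Mul(-108, Rational(-1, 128))), 104), -7393) = Mul(Add(Add(-175, Rational(27, 32)), 104), -7393) = Mul(Add(Rational(-5573, 32), 104), -7393) = Mul(Rational(-2245, 32), -7393) = Rational(16597285, 32)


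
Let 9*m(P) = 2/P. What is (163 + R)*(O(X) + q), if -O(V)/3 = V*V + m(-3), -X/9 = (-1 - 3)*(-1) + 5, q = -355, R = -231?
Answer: 12263120/9 ≈ 1.3626e+6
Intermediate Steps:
X = -81 (X = -9*((-1 - 3)*(-1) + 5) = -9*(-4*(-1) + 5) = -9*(4 + 5) = -9*9 = -81)
m(P) = 2/(9*P) (m(P) = (2/P)/9 = 2/(9*P))
O(V) = 2/9 - 3*V² (O(V) = -3*(V*V + (2/9)/(-3)) = -3*(V² + (2/9)*(-⅓)) = -3*(V² - 2/27) = -3*(-2/27 + V²) = 2/9 - 3*V²)
(163 + R)*(O(X) + q) = (163 - 231)*((2/9 - 3*(-81)²) - 355) = -68*((2/9 - 3*6561) - 355) = -68*((2/9 - 19683) - 355) = -68*(-177145/9 - 355) = -68*(-180340/9) = 12263120/9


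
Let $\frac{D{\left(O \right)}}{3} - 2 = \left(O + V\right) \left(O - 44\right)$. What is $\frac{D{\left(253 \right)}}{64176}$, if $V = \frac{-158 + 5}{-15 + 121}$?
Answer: $\frac{796171}{323936} \approx 2.4578$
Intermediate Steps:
$V = - \frac{153}{106} \approx -1.4434$
$D{\left(O \right)} = 6 + 3 \left(-44 + O\right) \left(- \frac{153}{106} + O\right)$ ($D{\left(O \right)} = 6 + 3 \left(O - \frac{153}{106}\right) \left(O - 44\right) = 6 + 3 \left(- \frac{153}{106} + O\right) \left(-44 + O\right) = 6 + 3 \left(-44 + O\right) \left(- \frac{153}{106} + O\right)$)
$\frac{D{\left(253 \right)}}{64176} = \frac{\frac{10416}{53} + 3 \cdot 253^{2} - \frac{3656103}{106}}{64176} = \left(\frac{10416}{53} + 3 \cdot 64009 - \frac{3656103}{106}\right) \frac{1}{64176} = \left(\frac{10416}{53} + 192027 - \frac{3656103}{106}\right) \frac{1}{64176} = \frac{16719591}{106} \cdot \frac{1}{64176} = \frac{796171}{323936}$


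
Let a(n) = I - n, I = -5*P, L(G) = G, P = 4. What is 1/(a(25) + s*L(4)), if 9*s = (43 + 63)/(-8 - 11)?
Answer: -171/8119 ≈ -0.021062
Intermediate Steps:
s = -106/171 (s = ((43 + 63)/(-8 - 11))/9 = (106/(-19))/9 = (106*(-1/19))/9 = (1/9)*(-106/19) = -106/171 ≈ -0.61988)
I = -20 (I = -5*4 = -20)
a(n) = -20 - n
1/(a(25) + s*L(4)) = 1/((-20 - 1*25) - 106/171*4) = 1/((-20 - 25) - 424/171) = 1/(-45 - 424/171) = 1/(-8119/171) = -171/8119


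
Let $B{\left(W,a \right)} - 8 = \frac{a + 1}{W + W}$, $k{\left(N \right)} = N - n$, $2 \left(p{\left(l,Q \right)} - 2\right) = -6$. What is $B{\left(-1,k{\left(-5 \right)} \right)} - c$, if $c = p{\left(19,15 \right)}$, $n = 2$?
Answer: $12$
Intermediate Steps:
$p{\left(l,Q \right)} = -1$ ($p{\left(l,Q \right)} = 2 + \frac{1}{2} \left(-6\right) = 2 - 3 = -1$)
$c = -1$
$k{\left(N \right)} = -2 + N$ ($k{\left(N \right)} = N - 2 = -2 + N$)
$B{\left(W,a \right)} = 8 + \frac{1 + a}{2 W}$ ($B{\left(W,a \right)} = 8 + \frac{a + 1}{W + W} = 8 + \frac{1 + a}{2 W}$)
$B{\left(-1,k{\left(-5 \right)} \right)} - c = \frac{1 - 7 + 16 \left(-1\right)}{2 \left(-1\right)} - -1 = \frac{1}{2} \left(-1\right) \left(1 - 7 - 16\right) + 1 = \frac{1}{2} \left(-1\right) \left(-22\right) + 1 = 11 + 1 = 12$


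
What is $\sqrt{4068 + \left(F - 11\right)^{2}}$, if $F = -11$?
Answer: $2 \sqrt{1138} \approx 67.469$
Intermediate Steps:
$\sqrt{4068 + \left(F - 11\right)^{2}} = \sqrt{4068 + \left(-11 - 11\right)^{2}} = \sqrt{4068 + \left(-22\right)^{2}} = \sqrt{4068 + 484} = \sqrt{4552} = 2 \sqrt{1138}$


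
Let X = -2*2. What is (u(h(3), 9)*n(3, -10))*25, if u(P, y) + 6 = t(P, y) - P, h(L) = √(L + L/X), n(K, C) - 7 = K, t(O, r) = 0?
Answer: -1875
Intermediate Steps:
X = -4
n(K, C) = 7 + K
h(L) = √3*√L/2 (h(L) = √(L + L/(-4)) = √(L + L*(-¼)) = √(L - L/4) = √(3*L/4) = √3*√L/2)
u(P, y) = -6 - P (u(P, y) = -6 + (0 - P) = -6 - P)
(u(h(3), 9)*n(3, -10))*25 = ((-6 - √3*√3/2)*(7 + 3))*25 = ((-6 - 1*3/2)*10)*25 = ((-6 - 3/2)*10)*25 = -15/2*10*25 = -75*25 = -1875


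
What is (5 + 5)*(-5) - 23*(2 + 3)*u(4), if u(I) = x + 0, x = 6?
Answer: -740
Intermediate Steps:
u(I) = 6 (u(I) = 6 + 0 = 6)
(5 + 5)*(-5) - 23*(2 + 3)*u(4) = (5 + 5)*(-5) - 23*(2 + 3)*6 = 10*(-5) - 115*6 = -50 - 23*30 = -50 - 690 = -740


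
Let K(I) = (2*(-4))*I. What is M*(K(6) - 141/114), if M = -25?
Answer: 46775/38 ≈ 1230.9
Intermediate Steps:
K(I) = -8*I
M*(K(6) - 141/114) = -25*(-8*6 - 141/114) = -25*(-48 - 141*1/114) = -25*(-48 - 47/38) = -25*(-1871/38) = 46775/38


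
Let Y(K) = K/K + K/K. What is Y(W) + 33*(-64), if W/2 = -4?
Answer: -2110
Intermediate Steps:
W = -8 (W = 2*(-4) = -8)
Y(K) = 2 (Y(K) = 1 + 1 = 2)
Y(W) + 33*(-64) = 2 + 33*(-64) = 2 - 2112 = -2110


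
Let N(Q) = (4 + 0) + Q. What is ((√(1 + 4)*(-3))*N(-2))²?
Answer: 180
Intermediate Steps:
N(Q) = 4 + Q
((√(1 + 4)*(-3))*N(-2))² = ((√(1 + 4)*(-3))*(4 - 2))² = ((√5*(-3))*2)² = (-3*√5*2)² = (-6*√5)² = 180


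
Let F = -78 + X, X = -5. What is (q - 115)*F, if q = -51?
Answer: 13778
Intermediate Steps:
F = -83 (F = -78 - 5 = -83)
(q - 115)*F = (-51 - 115)*(-83) = -166*(-83) = 13778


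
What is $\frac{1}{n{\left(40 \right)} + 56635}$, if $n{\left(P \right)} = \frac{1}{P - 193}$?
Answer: $\frac{153}{8665154} \approx 1.7657 \cdot 10^{-5}$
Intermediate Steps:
$n{\left(P \right)} = \frac{1}{-193 + P}$
$\frac{1}{n{\left(40 \right)} + 56635} = \frac{1}{\frac{1}{-193 + 40} + 56635} = \frac{1}{\frac{1}{-153} + 56635} = \frac{1}{- \frac{1}{153} + 56635} = \frac{1}{\frac{8665154}{153}} = \frac{153}{8665154}$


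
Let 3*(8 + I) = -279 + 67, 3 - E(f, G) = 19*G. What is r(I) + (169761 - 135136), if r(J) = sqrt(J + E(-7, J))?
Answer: 34625 + sqrt(1419) ≈ 34663.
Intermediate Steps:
E(f, G) = 3 - 19*G
I = -236/3 (I = -8 + (-279 + 67)/3 = -8 + (1/3)*(-212) = -8 - 212/3 = -236/3 ≈ -78.667)
r(J) = sqrt(3 - 18*J) (r(J) = sqrt(J + (3 - 19*J)) = sqrt(3 - 18*J))
r(I) + (169761 - 135136) = sqrt(3 - 18*(-236/3)) + (169761 - 135136) = sqrt(3 + 1416) + 34625 = sqrt(1419) + 34625 = 34625 + sqrt(1419)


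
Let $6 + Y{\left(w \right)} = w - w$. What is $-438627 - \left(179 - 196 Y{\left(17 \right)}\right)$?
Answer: $-439982$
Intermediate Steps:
$Y{\left(w \right)} = -6$ ($Y{\left(w \right)} = -6 + \left(w - w\right) = -6 + 0 = -6$)
$-438627 - \left(179 - 196 Y{\left(17 \right)}\right) = -438627 - \left(179 - -1176\right) = -438627 - \left(179 + 1176\right) = -438627 - 1355 = -439982$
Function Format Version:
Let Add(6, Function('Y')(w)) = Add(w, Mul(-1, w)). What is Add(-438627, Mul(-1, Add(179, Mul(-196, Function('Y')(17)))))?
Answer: -439982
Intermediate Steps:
Function('Y')(w) = -6 (Function('Y')(w) = Add(-6, Add(w, Mul(-1, w))) = Add(-6, 0) = -6)
Add(-438627, Mul(-1, Add(179, Mul(-196, Function('Y')(17))))) = Add(-438627, Mul(-1, Add(179, Mul(-196, -6)))) = Add(-438627, Mul(-1, Add(179, 1176))) = Add(-438627, Mul(-1, 1355)) = Add(-438627, -1355) = -439982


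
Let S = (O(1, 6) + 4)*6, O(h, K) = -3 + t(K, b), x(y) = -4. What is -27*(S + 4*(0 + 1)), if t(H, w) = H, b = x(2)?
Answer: -1242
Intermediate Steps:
b = -4
O(h, K) = -3 + K
S = 42 (S = ((-3 + 6) + 4)*6 = (3 + 4)*6 = 7*6 = 42)
-27*(S + 4*(0 + 1)) = -27*(42 + 4*(0 + 1)) = -27*(42 + 4*1) = -27*(42 + 4) = -27*46 = -1242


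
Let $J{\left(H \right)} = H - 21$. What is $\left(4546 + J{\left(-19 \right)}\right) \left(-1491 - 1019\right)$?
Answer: $-11310060$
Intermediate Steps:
$J{\left(H \right)} = -21 + H$
$\left(4546 + J{\left(-19 \right)}\right) \left(-1491 - 1019\right) = \left(4546 - 40\right) \left(-1491 - 1019\right) = \left(4546 - 40\right) \left(-2510\right) = 4506 \left(-2510\right) = -11310060$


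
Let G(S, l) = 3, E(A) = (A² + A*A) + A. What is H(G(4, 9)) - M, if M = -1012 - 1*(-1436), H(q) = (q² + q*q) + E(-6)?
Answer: -340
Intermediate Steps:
E(A) = A + 2*A² (E(A) = (A² + A²) + A = 2*A² + A = A + 2*A²)
H(q) = 66 + 2*q² (H(q) = (q² + q*q) - 6*(1 + 2*(-6)) = (q² + q²) - 6*(1 - 12) = 2*q² - 6*(-11) = 2*q² + 66 = 66 + 2*q²)
M = 424 (M = -1012 + 1436 = 424)
H(G(4, 9)) - M = (66 + 2*3²) - 1*424 = (66 + 2*9) - 424 = (66 + 18) - 424 = 84 - 424 = -340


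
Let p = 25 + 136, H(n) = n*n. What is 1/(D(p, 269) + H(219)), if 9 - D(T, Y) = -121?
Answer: 1/48091 ≈ 2.0794e-5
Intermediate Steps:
H(n) = n²
p = 161
D(T, Y) = 130 (D(T, Y) = 9 - 1*(-121) = 9 + 121 = 130)
1/(D(p, 269) + H(219)) = 1/(130 + 219²) = 1/(130 + 47961) = 1/48091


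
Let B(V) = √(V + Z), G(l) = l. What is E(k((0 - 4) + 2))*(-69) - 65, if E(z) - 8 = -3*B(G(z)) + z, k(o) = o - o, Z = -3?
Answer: -617 + 207*I*√3 ≈ -617.0 + 358.53*I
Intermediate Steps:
k(o) = 0
B(V) = √(-3 + V) (B(V) = √(V - 3) = √(-3 + V))
E(z) = 8 + z - 3*√(-3 + z) (E(z) = 8 + (-3*√(-3 + z) + z) = 8 + (z - 3*√(-3 + z)) = 8 + z - 3*√(-3 + z))
E(k((0 - 4) + 2))*(-69) - 65 = (8 + 0 - 3*√(-3 + 0))*(-69) - 65 = (8 + 0 - 3*I*√3)*(-69) - 65 = (8 - 3*I*√3)*(-69) - 65 = (-552 + 207*I*√3) - 65 = -617 + 207*I*√3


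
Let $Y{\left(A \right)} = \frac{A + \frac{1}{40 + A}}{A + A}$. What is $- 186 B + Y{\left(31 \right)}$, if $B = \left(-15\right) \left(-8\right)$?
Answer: $- \frac{49125219}{2201} \approx -22320.0$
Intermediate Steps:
$Y{\left(A \right)} = \frac{A + \frac{1}{40 + A}}{2 A}$
$B = 120$
$- 186 B + Y{\left(31 \right)} = \left(-186\right) 120 + \frac{1 + 31^{2} + 40 \cdot 31}{2 \cdot 31 \left(40 + 31\right)} = -22320 + \frac{1}{2} \cdot \frac{1}{31} \cdot \frac{1}{71} \left(1 + 961 + 1240\right) = -22320 + \frac{1}{2} \cdot \frac{1}{31} \cdot \frac{1}{71} \cdot 2202 = -22320 + \frac{1101}{2201} = - \frac{49125219}{2201}$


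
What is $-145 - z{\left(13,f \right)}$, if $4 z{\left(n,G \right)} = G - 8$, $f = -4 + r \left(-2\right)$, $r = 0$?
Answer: $-142$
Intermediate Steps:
$f = -4$ ($f = -4 + 0 \left(-2\right) = -4 + 0 = -4$)
$z{\left(n,G \right)} = -2 + \frac{G}{4}$ ($z{\left(n,G \right)} = \frac{G - 8}{4} = \frac{-8 + G}{4} = -2 + \frac{G}{4}$)
$-145 - z{\left(13,f \right)} = -145 - \left(-2 + \frac{1}{4} \left(-4\right)\right) = -145 - \left(-2 - 1\right) = -145 - -3 = -145 + 3 = -142$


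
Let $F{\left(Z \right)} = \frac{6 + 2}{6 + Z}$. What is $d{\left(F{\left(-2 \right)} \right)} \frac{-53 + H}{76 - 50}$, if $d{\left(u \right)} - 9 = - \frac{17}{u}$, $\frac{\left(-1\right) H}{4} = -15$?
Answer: $\frac{7}{52} \approx 0.13462$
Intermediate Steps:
$H = 60$ ($H = \left(-4\right) \left(-15\right) = 60$)
$F{\left(Z \right)} = \frac{8}{6 + Z}$
$d{\left(u \right)} = 9 - \frac{17}{u}$
$d{\left(F{\left(-2 \right)} \right)} \frac{-53 + H}{76 - 50} = \left(9 - \frac{17}{8 \frac{1}{6 - 2}}\right) \frac{-53 + 60}{76 - 50} = \left(9 - \frac{17}{8 \cdot \frac{1}{4}}\right) \frac{7}{26} = \left(9 - \frac{17}{8 \cdot \frac{1}{4}}\right) 7 \cdot \frac{1}{26} = \left(9 - \frac{17}{2}\right) \frac{7}{26} = \frac{1}{2} \cdot \frac{7}{26} = \frac{7}{52}$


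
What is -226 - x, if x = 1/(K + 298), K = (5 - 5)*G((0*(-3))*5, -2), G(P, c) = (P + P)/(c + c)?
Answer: -67349/298 ≈ -226.00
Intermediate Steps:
G(P, c) = P/c (G(P, c) = (2*P)/((2*c)) = (2*P)*(1/(2*c)) = P/c)
K = 0 (K = (5 - 5)*(((0*(-3))*5)/(-2)) = 0*((0*5)*(-½)) = 0*(0*(-½)) = 0*0 = 0)
x = 1/298 (x = 1/(0 + 298) = 1/298 ≈ 0.0033557)
-226 - x = -226 - 1*1/298 = -226 - 1/298 = -67349/298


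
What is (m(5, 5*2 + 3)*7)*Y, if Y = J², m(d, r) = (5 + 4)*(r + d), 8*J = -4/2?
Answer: 567/8 ≈ 70.875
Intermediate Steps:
J = -¼ (J = (-4/2)/8 = (-4*½)/8 = (⅛)*(-2) = -¼ ≈ -0.25000)
m(d, r) = 9*d + 9*r (m(d, r) = 9*(d + r) = 9*d + 9*r)
Y = 1/16 (Y = (-¼)² = 1/16 ≈ 0.062500)
(m(5, 5*2 + 3)*7)*Y = ((9*5 + 9*(5*2 + 3))*7)*(1/16) = ((45 + 9*(10 + 3))*7)*(1/16) = ((45 + 9*13)*7)*(1/16) = ((45 + 117)*7)*(1/16) = (162*7)*(1/16) = 1134*(1/16) = 567/8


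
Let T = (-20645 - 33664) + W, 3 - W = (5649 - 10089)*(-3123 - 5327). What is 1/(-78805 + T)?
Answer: -1/37651111 ≈ -2.6560e-8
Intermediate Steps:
W = -37517997 (W = 3 - (5649 - 10089)*(-3123 - 5327) = 3 - (-4440)*(-8450) = 3 - 1*37518000 = 3 - 37518000 = -37517997)
T = -37572306 (T = (-20645 - 33664) - 37517997 = -54309 - 37517997 = -37572306)
1/(-78805 + T) = 1/(-78805 - 37572306) = 1/(-37651111) = -1/37651111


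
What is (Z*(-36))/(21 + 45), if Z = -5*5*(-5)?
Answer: -750/11 ≈ -68.182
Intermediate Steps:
Z = 125 (Z = -25*(-5) = 125)
(Z*(-36))/(21 + 45) = (125*(-36))/(21 + 45) = -4500/66 = -4500*1/66 = -750/11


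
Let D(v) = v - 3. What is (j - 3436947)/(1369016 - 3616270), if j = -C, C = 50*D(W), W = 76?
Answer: 3440597/2247254 ≈ 1.5310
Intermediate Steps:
D(v) = -3 + v
C = 3650 (C = 50*(-3 + 76) = 50*73 = 3650)
j = -3650 (j = -1*3650 = -3650)
(j - 3436947)/(1369016 - 3616270) = (-3650 - 3436947)/(1369016 - 3616270) = -3440597/(-2247254) = -3440597*(-1/2247254) = 3440597/2247254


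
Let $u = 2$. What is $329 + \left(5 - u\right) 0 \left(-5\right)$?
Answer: $329$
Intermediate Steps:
$329 + \left(5 - u\right) 0 \left(-5\right) = 329 + \left(5 - 2\right) 0 \left(-5\right) = 329 + 3 \cdot 0 \left(-5\right) = 329 + 0 \left(-5\right) = 329 + 0 = 329$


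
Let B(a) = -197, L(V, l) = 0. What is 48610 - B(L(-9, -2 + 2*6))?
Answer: 48807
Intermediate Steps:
48610 - B(L(-9, -2 + 2*6)) = 48610 - 1*(-197) = 48610 + 197 = 48807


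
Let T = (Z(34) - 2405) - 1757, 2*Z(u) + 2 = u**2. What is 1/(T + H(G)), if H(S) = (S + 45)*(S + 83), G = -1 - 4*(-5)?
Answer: 1/2943 ≈ 0.00033979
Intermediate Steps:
Z(u) = -1 + u**2/2
G = 19 (G = -1 + 20 = 19)
H(S) = (45 + S)*(83 + S)
T = -3585 (T = ((-1 + (1/2)*34**2) - 2405) - 1757 = ((-1 + (1/2)*1156) - 2405) - 1757 = ((-1 + 578) - 2405) - 1757 = (577 - 2405) - 1757 = -1828 - 1757 = -3585)
1/(T + H(G)) = 1/(-3585 + (3735 + 19**2 + 128*19)) = 1/(-3585 + (3735 + 361 + 2432)) = 1/(-3585 + 6528) = 1/2943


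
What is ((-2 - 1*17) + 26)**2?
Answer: 49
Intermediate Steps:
((-2 - 1*17) + 26)**2 = ((-2 - 17) + 26)**2 = (-19 + 26)**2 = 7**2 = 49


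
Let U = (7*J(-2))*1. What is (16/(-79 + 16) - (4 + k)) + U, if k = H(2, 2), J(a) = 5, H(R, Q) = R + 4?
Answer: 1559/63 ≈ 24.746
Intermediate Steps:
H(R, Q) = 4 + R
k = 6 (k = 4 + 2 = 6)
U = 35 (U = (7*5)*1 = 35*1 = 35)
(16/(-79 + 16) - (4 + k)) + U = (16/(-79 + 16) - (4 + 6)) + 35 = (16/(-63) - 1*10) + 35 = (16*(-1/63) - 10) + 35 = (-16/63 - 10) + 35 = -646/63 + 35 = 1559/63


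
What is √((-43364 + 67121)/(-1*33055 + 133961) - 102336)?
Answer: 3*I*√115776098561006/100906 ≈ 319.9*I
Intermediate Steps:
√((-43364 + 67121)/(-1*33055 + 133961) - 102336) = √(23757/(-33055 + 133961) - 102336) = √(23757/100906 - 102336) = √(-10326292659/100906) = 3*I*√115776098561006/100906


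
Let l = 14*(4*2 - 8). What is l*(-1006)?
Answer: 0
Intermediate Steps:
l = 0 (l = 14*(8 - 8) = 14*0 = 0)
l*(-1006) = 0*(-1006) = 0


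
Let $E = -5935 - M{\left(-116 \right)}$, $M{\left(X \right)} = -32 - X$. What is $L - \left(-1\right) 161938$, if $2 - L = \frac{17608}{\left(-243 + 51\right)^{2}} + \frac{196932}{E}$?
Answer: $\frac{4492389505717}{27735552} \approx 1.6197 \cdot 10^{5}$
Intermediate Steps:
$E = -6019$ ($E = -5935 - \left(-32 - -116\right) = -5935 - \left(-32 + 116\right) = -5935 - 84 = -6019$)
$L = \frac{949685941}{27735552}$ ($L = 2 - \left(\frac{17608}{\left(-243 + 51\right)^{2}} + \frac{196932}{-6019}\right) = 2 - \left(\frac{17608}{\left(-192\right)^{2}} + 196932 \left(- \frac{1}{6019}\right)\right) = 2 - \left(\frac{17608}{36864} - \frac{196932}{6019}\right) = 2 - \left(17608 \cdot \frac{1}{36864} - \frac{196932}{6019}\right) = 2 - \left(\frac{2201}{4608} - \frac{196932}{6019}\right) = 2 - - \frac{894214837}{27735552} = 2 + \frac{894214837}{27735552} = \frac{949685941}{27735552} \approx 34.241$)
$L - \left(-1\right) 161938 = \frac{949685941}{27735552} - \left(-1\right) 161938 = \frac{949685941}{27735552} - -161938 = \frac{949685941}{27735552} + 161938 = \frac{4492389505717}{27735552}$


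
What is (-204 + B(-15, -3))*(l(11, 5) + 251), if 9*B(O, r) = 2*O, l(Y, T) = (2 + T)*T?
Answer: -177892/3 ≈ -59297.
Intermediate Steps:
l(Y, T) = T*(2 + T)
B(O, r) = 2*O/9 (B(O, r) = (2*O)/9 = 2*O/9)
(-204 + B(-15, -3))*(l(11, 5) + 251) = (-204 + (2/9)*(-15))*(5*(2 + 5) + 251) = (-204 - 10/3)*(5*7 + 251) = -622*(35 + 251)/3 = -622/3*286 = -177892/3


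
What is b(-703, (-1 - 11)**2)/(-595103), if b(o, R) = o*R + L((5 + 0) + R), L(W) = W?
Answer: 101083/595103 ≈ 0.16986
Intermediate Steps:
b(o, R) = 5 + R + R*o (b(o, R) = o*R + ((5 + 0) + R) = R*o + (5 + R) = 5 + R + R*o)
b(-703, (-1 - 11)**2)/(-595103) = (5 + (-1 - 11)**2 + (-1 - 11)**2*(-703))/(-595103) = (5 + (-12)**2 + (-12)**2*(-703))*(-1/595103) = (5 + 144 + 144*(-703))*(-1/595103) = (5 + 144 - 101232)*(-1/595103) = -101083*(-1/595103) = 101083/595103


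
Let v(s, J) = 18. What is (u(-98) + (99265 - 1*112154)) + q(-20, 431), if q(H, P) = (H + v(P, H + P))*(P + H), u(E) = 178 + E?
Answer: -13631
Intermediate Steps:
q(H, P) = (18 + H)*(H + P) (q(H, P) = (H + 18)*(P + H) = (18 + H)*(H + P))
(u(-98) + (99265 - 1*112154)) + q(-20, 431) = ((178 - 98) + (99265 - 1*112154)) + ((-20)² + 18*(-20) + 18*431 - 20*431) = (80 + (99265 - 112154)) + (400 - 360 + 7758 - 8620) = (80 - 12889) - 822 = -12809 - 822 = -13631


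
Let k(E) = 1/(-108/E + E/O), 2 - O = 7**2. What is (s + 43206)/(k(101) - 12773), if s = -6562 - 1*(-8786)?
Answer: -347017055/97568934 ≈ -3.5566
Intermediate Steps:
s = 2224 (s = -6562 + 8786 = 2224)
O = -47 (O = 2 - 1*7**2 = 2 - 1*49 = 2 - 49 = -47)
k(E) = 1/(-108/E - E/47) (k(E) = 1/(-108/E + E/(-47)) = 1/(-108/E + E*(-1/47)) = 1/(-108/E - E/47))
(s + 43206)/(k(101) - 12773) = (2224 + 43206)/(-47*101/(5076 + 101**2) - 12773) = 45430/(-47*101/(5076 + 10201) - 12773) = 45430/(-47*101/15277 - 12773) = 45430/(-47*101*1/15277 - 12773) = 45430/(-4747/15277 - 12773) = 45430/(-195137868/15277) = 45430*(-15277/195137868) = -347017055/97568934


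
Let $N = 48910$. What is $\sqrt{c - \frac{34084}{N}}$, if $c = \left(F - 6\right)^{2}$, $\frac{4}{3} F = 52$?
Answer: $\frac{\sqrt{650856448115}}{24455} \approx 32.989$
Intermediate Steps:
$F = 39$ ($F = \frac{3}{4} \cdot 52 = 39$)
$c = 1089$ ($c = \left(39 - 6\right)^{2} = 33^{2} = 1089$)
$\sqrt{c - \frac{34084}{N}} = \sqrt{1089 - \frac{34084}{48910}} = \sqrt{1089 - \frac{17042}{24455}} = \sqrt{\frac{26614453}{24455}} = \frac{\sqrt{650856448115}}{24455}$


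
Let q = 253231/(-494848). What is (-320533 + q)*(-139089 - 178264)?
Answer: 50337062631781895/494848 ≈ 1.0172e+11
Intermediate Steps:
q = -253231/494848 (q = 253231*(-1/494848) = -253231/494848 ≈ -0.51173)
(-320533 + q)*(-139089 - 178264) = (-320533 - 253231/494848)*(-139089 - 178264) = -158615367215/494848*(-317353) = 50337062631781895/494848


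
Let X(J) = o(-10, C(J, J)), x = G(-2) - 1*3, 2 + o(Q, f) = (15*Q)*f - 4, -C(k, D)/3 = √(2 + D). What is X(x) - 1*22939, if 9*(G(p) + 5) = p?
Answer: -22945 + 300*I*√14 ≈ -22945.0 + 1122.5*I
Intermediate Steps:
G(p) = -5 + p/9
C(k, D) = -3*√(2 + D)
o(Q, f) = -6 + 15*Q*f (o(Q, f) = -2 + ((15*Q)*f - 4) = -2 + (15*Q*f - 4) = -2 + (-4 + 15*Q*f) = -6 + 15*Q*f)
x = -74/9 (x = (-5 + (⅑)*(-2)) - 1*3 = (-5 - 2/9) - 3 = -47/9 - 3 = -74/9 ≈ -8.2222)
X(J) = -6 + 450*√(2 + J) (X(J) = -6 + 15*(-10)*(-3*√(2 + J)) = -6 + 450*√(2 + J))
X(x) - 1*22939 = (-6 + 450*√(2 - 74/9)) - 1*22939 = (-6 + 450*√(-56/9)) - 22939 = (-6 + 450*(2*I*√14/3)) - 22939 = (-6 + 300*I*√14) - 22939 = -22945 + 300*I*√14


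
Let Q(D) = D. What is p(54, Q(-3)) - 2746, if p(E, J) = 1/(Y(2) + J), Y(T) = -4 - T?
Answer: -24715/9 ≈ -2746.1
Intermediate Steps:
p(E, J) = 1/(-6 + J) (p(E, J) = 1/((-4 - 1*2) + J) = 1/((-4 - 2) + J) = 1/(-6 + J))
p(54, Q(-3)) - 2746 = 1/(-6 - 3) - 2746 = 1/(-9) - 2746 = -⅑ - 2746 = -24715/9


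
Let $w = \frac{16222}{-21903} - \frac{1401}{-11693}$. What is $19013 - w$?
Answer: $\frac{4869612251870}{256111779} \approx 19014.0$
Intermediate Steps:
$w = - \frac{158997743}{256111779}$ ($w = 16222 \left(- \frac{1}{21903}\right) - - \frac{1401}{11693} = - \frac{16222}{21903} + \frac{1401}{11693} = - \frac{158997743}{256111779} \approx -0.62081$)
$19013 - w = 19013 - - \frac{158997743}{256111779} = 19013 + \frac{158997743}{256111779} = \frac{4869612251870}{256111779}$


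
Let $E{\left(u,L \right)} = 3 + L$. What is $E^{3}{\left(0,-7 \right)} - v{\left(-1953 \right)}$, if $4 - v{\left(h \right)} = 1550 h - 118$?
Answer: $-3027336$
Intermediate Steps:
$v{\left(h \right)} = 122 - 1550 h$ ($v{\left(h \right)} = 4 - \left(1550 h - 118\right) = 4 - \left(-118 + 1550 h\right) = 122 - 1550 h$)
$E^{3}{\left(0,-7 \right)} - v{\left(-1953 \right)} = \left(3 - 7\right)^{3} - \left(122 - -3027150\right) = \left(-4\right)^{3} - \left(122 + 3027150\right) = -64 - 3027272 = -3027336$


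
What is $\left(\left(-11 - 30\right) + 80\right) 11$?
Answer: $429$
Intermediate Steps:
$\left(\left(-11 - 30\right) + 80\right) 11 = \left(-41 + 80\right) 11 = 39 \cdot 11 = 429$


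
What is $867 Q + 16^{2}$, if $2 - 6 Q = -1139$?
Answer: $\frac{330261}{2} \approx 1.6513 \cdot 10^{5}$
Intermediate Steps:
$Q = \frac{1141}{6}$ ($Q = \frac{1}{3} - - \frac{1139}{6} = \frac{1}{3} + \frac{1139}{6} = \frac{1141}{6} \approx 190.17$)
$867 Q + 16^{2} = 867 \cdot \frac{1141}{6} + 16^{2} = \frac{329749}{2} + 256 = \frac{330261}{2}$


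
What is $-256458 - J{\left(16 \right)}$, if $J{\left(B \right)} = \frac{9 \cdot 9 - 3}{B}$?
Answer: $- \frac{2051703}{8} \approx -2.5646 \cdot 10^{5}$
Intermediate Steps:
$J{\left(B \right)} = \frac{78}{B}$ ($J{\left(B \right)} = \frac{81 - 3}{B} = \frac{78}{B}$)
$-256458 - J{\left(16 \right)} = -256458 - \frac{78}{16} = -256458 - 78 \cdot \frac{1}{16} = -256458 - \frac{39}{8} = - \frac{2051703}{8}$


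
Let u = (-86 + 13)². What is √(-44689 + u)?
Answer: 8*I*√615 ≈ 198.39*I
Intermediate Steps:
u = 5329 (u = (-73)² = 5329)
√(-44689 + u) = √(-44689 + 5329) = √(-39360) = 8*I*√615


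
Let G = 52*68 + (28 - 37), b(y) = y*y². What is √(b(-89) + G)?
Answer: 3*I*√77938 ≈ 837.52*I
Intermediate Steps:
b(y) = y³
G = 3527 (G = 3536 - 9 = 3527)
√(b(-89) + G) = √((-89)³ + 3527) = √(-704969 + 3527) = √(-701442) = 3*I*√77938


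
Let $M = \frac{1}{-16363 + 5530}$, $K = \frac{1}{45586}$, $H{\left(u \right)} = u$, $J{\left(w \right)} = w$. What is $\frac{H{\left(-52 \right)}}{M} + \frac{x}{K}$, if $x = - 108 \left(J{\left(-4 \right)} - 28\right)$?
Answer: $158108532$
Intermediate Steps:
$K = \frac{1}{45586} \approx 2.1937 \cdot 10^{-5}$
$M = - \frac{1}{10833}$ ($M = \frac{1}{-10833} = - \frac{1}{10833} \approx -9.231 \cdot 10^{-5}$)
$x = 3456$ ($x = - 108 \left(-4 - 28\right) = \left(-108\right) \left(-32\right) = 3456$)
$\frac{H{\left(-52 \right)}}{M} + \frac{x}{K} = - \frac{52}{- \frac{1}{10833}} + 3456 \frac{1}{\frac{1}{45586}} = \left(-52\right) \left(-10833\right) + 3456 \cdot 45586 = 563316 + 157545216 = 158108532$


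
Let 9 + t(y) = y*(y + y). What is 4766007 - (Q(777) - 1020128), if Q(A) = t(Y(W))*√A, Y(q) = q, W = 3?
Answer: 5786135 - 9*√777 ≈ 5.7859e+6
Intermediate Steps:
t(y) = -9 + 2*y² (t(y) = -9 + y*(y + y) = -9 + y*(2*y) = -9 + 2*y²)
Q(A) = 9*√A (Q(A) = (-9 + 2*3²)*√A = (-9 + 2*9)*√A = (-9 + 18)*√A = 9*√A)
4766007 - (Q(777) - 1020128) = 4766007 - (9*√777 - 1020128) = 4766007 - (-1020128 + 9*√777) = 4766007 + (1020128 - 9*√777) = 5786135 - 9*√777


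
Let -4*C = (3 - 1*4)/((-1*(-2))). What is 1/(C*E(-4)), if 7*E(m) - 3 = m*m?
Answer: 56/19 ≈ 2.9474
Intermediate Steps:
E(m) = 3/7 + m²/7 (E(m) = 3/7 + (m*m)/7 = 3/7 + m²/7)
C = ⅛ (C = -(3 - 1*4)/(4*((-1*(-2)))) = -(3 - 4)/(4*2) = -(-1)/(4*2) = -¼*(-½) = ⅛ ≈ 0.12500)
1/(C*E(-4)) = 1/((3/7 + (⅐)*(-4)²)/8) = 1/((3/7 + (⅐)*16)/8) = 1/((3/7 + 16/7)/8) = 1/((⅛)*(19/7)) = 1/(19/56) = 56/19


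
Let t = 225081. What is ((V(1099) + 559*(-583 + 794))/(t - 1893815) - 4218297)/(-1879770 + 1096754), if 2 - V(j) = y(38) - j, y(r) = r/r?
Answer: 7039215745047/1306645421744 ≈ 5.3872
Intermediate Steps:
y(r) = 1
V(j) = 1 + j (V(j) = 2 - (1 - j) = 2 + (-1 + j) = 1 + j)
((V(1099) + 559*(-583 + 794))/(t - 1893815) - 4218297)/(-1879770 + 1096754) = (((1 + 1099) + 559*(-583 + 794))/(225081 - 1893815) - 4218297)/(-1879770 + 1096754) = ((1100 + 559*211)/(-1668734) - 4218297)/(-783016) = ((1100 + 117949)*(-1/1668734) - 4218297)*(-1/783016) = (119049*(-1/1668734) - 4218297)*(-1/783016) = (-119049/1668734 - 4218297)*(-1/783016) = -7039215745047/1668734*(-1/783016) = 7039215745047/1306645421744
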